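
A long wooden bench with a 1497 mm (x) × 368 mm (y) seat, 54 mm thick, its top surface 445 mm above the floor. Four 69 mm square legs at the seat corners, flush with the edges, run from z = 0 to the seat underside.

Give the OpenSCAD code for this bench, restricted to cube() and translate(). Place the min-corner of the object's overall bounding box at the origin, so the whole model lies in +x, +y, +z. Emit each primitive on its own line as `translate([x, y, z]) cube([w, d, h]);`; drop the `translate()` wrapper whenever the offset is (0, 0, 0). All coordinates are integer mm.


translate([0, 0, 391]) cube([1497, 368, 54]);
cube([69, 69, 391]);
translate([0, 299, 0]) cube([69, 69, 391]);
translate([1428, 0, 0]) cube([69, 69, 391]);
translate([1428, 299, 0]) cube([69, 69, 391]);


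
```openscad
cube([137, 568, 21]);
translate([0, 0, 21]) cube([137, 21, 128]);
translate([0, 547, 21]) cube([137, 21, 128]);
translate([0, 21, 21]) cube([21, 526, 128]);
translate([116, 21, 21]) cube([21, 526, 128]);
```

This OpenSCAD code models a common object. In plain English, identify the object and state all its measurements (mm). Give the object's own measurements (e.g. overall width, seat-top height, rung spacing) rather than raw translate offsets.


An open-topped rectangular box: outside dimensions 137×568×149 mm, with a uniform wall and base thickness of 21 mm. The base is a full 137×568 slab on the floor; four walls sit on top of the base. The front and back walls (the −y and +y sides) span the full width; the two side walls fit between them.


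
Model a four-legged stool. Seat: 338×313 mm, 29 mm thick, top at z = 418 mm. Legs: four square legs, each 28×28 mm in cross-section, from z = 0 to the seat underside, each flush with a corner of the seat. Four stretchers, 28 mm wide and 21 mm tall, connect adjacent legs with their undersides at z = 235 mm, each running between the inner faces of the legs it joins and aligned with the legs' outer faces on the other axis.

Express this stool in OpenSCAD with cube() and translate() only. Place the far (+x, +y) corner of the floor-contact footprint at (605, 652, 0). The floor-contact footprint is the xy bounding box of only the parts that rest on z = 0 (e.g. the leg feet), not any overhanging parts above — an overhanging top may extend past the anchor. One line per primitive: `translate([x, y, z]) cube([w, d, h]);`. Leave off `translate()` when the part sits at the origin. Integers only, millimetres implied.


translate([267, 339, 389]) cube([338, 313, 29]);
translate([267, 339, 0]) cube([28, 28, 389]);
translate([577, 339, 0]) cube([28, 28, 389]);
translate([267, 624, 0]) cube([28, 28, 389]);
translate([577, 624, 0]) cube([28, 28, 389]);
translate([295, 339, 235]) cube([282, 28, 21]);
translate([295, 624, 235]) cube([282, 28, 21]);
translate([267, 367, 235]) cube([28, 257, 21]);
translate([577, 367, 235]) cube([28, 257, 21]);


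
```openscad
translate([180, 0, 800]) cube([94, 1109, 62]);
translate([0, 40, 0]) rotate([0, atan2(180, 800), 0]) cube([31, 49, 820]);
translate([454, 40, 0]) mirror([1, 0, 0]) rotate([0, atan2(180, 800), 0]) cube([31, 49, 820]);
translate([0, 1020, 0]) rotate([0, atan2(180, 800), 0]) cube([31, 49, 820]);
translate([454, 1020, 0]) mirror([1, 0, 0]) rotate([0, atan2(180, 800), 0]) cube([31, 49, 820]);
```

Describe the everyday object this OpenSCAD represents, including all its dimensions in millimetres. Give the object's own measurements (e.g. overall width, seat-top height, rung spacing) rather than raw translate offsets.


A sawhorse. A 94×1109×62 mm beam (x, y, z) sits on two A-frame leg pairs. Each pair is two raked legs of 31×49 mm section (49 mm along y) splaying symmetrically in x. Each leg rises 800 mm vertically over 180 mm of horizontal reach and is 820 mm long along its own axis. Every leg's outer bottom edge rests on the floor and its outer top edge meets a bottom edge of the beam — the left legs (tilting toward +x) meet the beam's −x bottom edge, the right legs (their mirror images, tilting toward −x) meet its +x bottom edge — so the leg tops tuck under the beam, the beam's underside is 800 mm above the floor, and the feet are 454 mm apart outside-to-outside with the beam centred between them. The two leg pairs are set in 40 mm from either end of the beam.


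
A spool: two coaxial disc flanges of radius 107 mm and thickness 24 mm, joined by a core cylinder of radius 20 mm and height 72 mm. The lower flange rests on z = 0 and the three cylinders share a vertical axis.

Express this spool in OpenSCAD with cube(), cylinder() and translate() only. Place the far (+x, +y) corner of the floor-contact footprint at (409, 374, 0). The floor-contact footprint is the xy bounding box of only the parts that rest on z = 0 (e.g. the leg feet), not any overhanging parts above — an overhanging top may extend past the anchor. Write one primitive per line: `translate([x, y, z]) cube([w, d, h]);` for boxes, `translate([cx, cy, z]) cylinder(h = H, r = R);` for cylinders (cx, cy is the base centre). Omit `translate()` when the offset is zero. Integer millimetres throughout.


translate([302, 267, 0]) cylinder(h = 24, r = 107);
translate([302, 267, 24]) cylinder(h = 72, r = 20);
translate([302, 267, 96]) cylinder(h = 24, r = 107);


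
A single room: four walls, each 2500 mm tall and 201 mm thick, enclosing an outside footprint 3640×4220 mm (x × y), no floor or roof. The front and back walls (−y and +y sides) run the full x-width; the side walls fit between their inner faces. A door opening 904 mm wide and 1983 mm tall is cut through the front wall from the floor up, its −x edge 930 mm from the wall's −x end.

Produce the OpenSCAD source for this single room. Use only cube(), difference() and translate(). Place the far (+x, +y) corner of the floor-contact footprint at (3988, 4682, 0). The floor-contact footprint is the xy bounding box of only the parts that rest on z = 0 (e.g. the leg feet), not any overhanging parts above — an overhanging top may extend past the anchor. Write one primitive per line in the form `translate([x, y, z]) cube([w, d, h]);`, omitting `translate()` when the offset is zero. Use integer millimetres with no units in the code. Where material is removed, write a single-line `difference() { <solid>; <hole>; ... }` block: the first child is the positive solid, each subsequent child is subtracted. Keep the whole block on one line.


difference() { translate([348, 462, 0]) cube([3640, 201, 2500]); translate([1278, 462, 0]) cube([904, 201, 1983]); }
translate([348, 4481, 0]) cube([3640, 201, 2500]);
translate([348, 663, 0]) cube([201, 3818, 2500]);
translate([3787, 663, 0]) cube([201, 3818, 2500]);


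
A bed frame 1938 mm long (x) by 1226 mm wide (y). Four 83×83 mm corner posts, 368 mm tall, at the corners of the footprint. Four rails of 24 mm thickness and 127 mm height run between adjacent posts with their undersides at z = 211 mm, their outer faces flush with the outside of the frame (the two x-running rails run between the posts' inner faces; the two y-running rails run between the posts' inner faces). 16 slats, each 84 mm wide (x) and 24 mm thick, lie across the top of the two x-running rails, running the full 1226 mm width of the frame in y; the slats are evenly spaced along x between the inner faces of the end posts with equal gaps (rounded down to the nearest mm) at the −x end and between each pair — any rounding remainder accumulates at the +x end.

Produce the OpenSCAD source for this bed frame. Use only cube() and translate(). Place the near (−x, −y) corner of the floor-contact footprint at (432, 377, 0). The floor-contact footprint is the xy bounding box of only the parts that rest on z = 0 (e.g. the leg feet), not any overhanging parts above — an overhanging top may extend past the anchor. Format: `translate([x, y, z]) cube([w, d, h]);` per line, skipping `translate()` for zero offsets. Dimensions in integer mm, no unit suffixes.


translate([432, 377, 0]) cube([83, 83, 368]);
translate([432, 1520, 0]) cube([83, 83, 368]);
translate([2287, 377, 0]) cube([83, 83, 368]);
translate([2287, 1520, 0]) cube([83, 83, 368]);
translate([515, 377, 211]) cube([1772, 24, 127]);
translate([515, 1579, 211]) cube([1772, 24, 127]);
translate([432, 460, 211]) cube([24, 1060, 127]);
translate([2346, 460, 211]) cube([24, 1060, 127]);
translate([540, 377, 338]) cube([84, 1226, 24]);
translate([649, 377, 338]) cube([84, 1226, 24]);
translate([758, 377, 338]) cube([84, 1226, 24]);
translate([867, 377, 338]) cube([84, 1226, 24]);
translate([976, 377, 338]) cube([84, 1226, 24]);
translate([1085, 377, 338]) cube([84, 1226, 24]);
translate([1194, 377, 338]) cube([84, 1226, 24]);
translate([1303, 377, 338]) cube([84, 1226, 24]);
translate([1412, 377, 338]) cube([84, 1226, 24]);
translate([1521, 377, 338]) cube([84, 1226, 24]);
translate([1630, 377, 338]) cube([84, 1226, 24]);
translate([1739, 377, 338]) cube([84, 1226, 24]);
translate([1848, 377, 338]) cube([84, 1226, 24]);
translate([1957, 377, 338]) cube([84, 1226, 24]);
translate([2066, 377, 338]) cube([84, 1226, 24]);
translate([2175, 377, 338]) cube([84, 1226, 24]);


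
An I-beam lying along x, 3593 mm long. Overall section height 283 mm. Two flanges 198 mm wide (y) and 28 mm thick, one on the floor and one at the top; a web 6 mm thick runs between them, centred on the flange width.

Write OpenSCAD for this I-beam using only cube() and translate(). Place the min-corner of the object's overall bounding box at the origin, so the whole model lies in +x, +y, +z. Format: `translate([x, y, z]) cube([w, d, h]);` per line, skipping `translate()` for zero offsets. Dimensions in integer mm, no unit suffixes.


cube([3593, 198, 28]);
translate([0, 96, 28]) cube([3593, 6, 227]);
translate([0, 0, 255]) cube([3593, 198, 28]);


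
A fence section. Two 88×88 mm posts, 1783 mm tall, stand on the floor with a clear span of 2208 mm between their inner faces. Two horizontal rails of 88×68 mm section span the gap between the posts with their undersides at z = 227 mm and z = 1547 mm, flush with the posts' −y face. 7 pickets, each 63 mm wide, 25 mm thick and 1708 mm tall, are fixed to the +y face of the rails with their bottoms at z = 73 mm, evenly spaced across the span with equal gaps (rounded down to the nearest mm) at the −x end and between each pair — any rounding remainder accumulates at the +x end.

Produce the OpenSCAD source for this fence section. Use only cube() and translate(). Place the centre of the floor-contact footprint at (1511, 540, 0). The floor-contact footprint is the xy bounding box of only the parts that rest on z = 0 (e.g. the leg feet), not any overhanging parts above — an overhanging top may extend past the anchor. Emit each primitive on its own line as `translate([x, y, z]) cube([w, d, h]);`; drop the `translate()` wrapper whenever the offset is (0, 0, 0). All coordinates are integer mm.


translate([319, 496, 0]) cube([88, 88, 1783]);
translate([2615, 496, 0]) cube([88, 88, 1783]);
translate([407, 496, 227]) cube([2208, 88, 68]);
translate([407, 496, 1547]) cube([2208, 88, 68]);
translate([627, 584, 73]) cube([63, 25, 1708]);
translate([910, 584, 73]) cube([63, 25, 1708]);
translate([1193, 584, 73]) cube([63, 25, 1708]);
translate([1476, 584, 73]) cube([63, 25, 1708]);
translate([1759, 584, 73]) cube([63, 25, 1708]);
translate([2042, 584, 73]) cube([63, 25, 1708]);
translate([2325, 584, 73]) cube([63, 25, 1708]);


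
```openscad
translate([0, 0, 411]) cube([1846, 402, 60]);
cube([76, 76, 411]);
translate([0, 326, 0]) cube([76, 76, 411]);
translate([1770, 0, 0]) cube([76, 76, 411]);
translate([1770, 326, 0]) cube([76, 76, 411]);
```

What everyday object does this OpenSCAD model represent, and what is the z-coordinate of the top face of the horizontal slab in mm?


A bench. The seat-top height is 471 mm.

A long slab on four corner posts — a bench. The slab sits at z = 411 with thickness 60, so the top is 411 + 60 = 471 mm.


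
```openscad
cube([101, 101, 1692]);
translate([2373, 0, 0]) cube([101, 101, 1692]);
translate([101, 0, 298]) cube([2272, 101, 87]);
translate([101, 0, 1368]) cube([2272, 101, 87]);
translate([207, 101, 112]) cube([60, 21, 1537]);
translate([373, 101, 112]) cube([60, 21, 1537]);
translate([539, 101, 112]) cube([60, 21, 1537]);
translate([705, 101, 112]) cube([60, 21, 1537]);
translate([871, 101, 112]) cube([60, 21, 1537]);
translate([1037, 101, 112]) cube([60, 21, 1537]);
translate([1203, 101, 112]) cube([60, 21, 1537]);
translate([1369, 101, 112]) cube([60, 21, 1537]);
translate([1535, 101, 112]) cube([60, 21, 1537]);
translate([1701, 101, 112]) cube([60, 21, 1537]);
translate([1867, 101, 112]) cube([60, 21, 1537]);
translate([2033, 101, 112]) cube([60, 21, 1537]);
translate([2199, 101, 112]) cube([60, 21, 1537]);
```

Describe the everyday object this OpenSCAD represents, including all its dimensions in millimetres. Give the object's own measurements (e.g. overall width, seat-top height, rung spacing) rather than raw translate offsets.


A fence section. Two 101×101 mm posts, 1692 mm tall, stand on the floor with a clear span of 2272 mm between their inner faces. Two horizontal rails of 101×87 mm section span the gap between the posts with their undersides at z = 298 mm and z = 1368 mm, flush with the posts' −y face. 13 pickets, each 60 mm wide, 21 mm thick and 1537 mm tall, are fixed to the +y face of the rails with their bottoms at z = 112 mm, spaced across the span with a 106 mm gap after the −x post and between neighbouring pickets, with 114 mm left before the +x post.


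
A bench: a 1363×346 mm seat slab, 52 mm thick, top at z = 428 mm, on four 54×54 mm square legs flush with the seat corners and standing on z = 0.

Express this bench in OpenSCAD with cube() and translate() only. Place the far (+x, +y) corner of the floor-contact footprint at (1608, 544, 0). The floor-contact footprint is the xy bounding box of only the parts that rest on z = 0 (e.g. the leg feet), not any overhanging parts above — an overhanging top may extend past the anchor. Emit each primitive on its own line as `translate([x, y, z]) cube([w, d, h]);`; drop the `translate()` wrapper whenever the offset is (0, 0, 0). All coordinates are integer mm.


translate([245, 198, 376]) cube([1363, 346, 52]);
translate([245, 198, 0]) cube([54, 54, 376]);
translate([245, 490, 0]) cube([54, 54, 376]);
translate([1554, 198, 0]) cube([54, 54, 376]);
translate([1554, 490, 0]) cube([54, 54, 376]);


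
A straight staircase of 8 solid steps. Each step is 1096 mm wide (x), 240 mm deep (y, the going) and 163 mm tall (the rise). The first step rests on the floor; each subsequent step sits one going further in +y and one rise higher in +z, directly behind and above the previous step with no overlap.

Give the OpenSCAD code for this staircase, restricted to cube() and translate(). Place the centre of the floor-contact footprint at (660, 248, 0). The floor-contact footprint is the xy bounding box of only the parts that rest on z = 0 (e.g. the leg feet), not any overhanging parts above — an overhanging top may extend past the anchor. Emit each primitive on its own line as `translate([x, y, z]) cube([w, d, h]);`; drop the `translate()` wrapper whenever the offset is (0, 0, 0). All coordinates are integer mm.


translate([112, 128, 0]) cube([1096, 240, 163]);
translate([112, 368, 163]) cube([1096, 240, 163]);
translate([112, 608, 326]) cube([1096, 240, 163]);
translate([112, 848, 489]) cube([1096, 240, 163]);
translate([112, 1088, 652]) cube([1096, 240, 163]);
translate([112, 1328, 815]) cube([1096, 240, 163]);
translate([112, 1568, 978]) cube([1096, 240, 163]);
translate([112, 1808, 1141]) cube([1096, 240, 163]);


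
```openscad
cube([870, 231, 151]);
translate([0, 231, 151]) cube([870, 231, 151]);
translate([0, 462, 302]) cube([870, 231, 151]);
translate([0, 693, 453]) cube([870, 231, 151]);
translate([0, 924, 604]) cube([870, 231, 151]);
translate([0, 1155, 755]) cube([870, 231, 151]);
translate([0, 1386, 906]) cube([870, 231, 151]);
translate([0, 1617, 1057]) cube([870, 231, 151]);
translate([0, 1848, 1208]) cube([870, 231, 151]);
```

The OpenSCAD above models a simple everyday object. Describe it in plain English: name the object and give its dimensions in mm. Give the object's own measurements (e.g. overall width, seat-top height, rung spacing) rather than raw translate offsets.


A straight staircase of 9 solid steps. Each step is 870 mm wide (x), 231 mm deep (y, the going) and 151 mm tall (the rise). The first step rests on the floor; each subsequent step sits one going further in +y and one rise higher in +z, directly behind and above the previous step with no overlap.


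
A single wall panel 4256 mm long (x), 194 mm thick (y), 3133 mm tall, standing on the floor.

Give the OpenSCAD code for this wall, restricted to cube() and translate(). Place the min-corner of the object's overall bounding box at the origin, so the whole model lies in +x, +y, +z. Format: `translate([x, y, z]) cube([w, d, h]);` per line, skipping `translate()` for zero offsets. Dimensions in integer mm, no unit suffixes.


cube([4256, 194, 3133]);


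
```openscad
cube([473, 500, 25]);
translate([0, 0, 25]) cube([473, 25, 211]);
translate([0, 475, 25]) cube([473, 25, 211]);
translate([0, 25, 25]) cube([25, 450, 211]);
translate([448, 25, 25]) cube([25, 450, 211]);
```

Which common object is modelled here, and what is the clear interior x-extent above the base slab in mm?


An open box. The internal width is 423 mm.

A 473×500 base slab with four walls standing on it — an open box. The base is 473 mm wide and the walls are 25 mm thick, so the internal width is 473 − 2 × 25 = 423 mm.


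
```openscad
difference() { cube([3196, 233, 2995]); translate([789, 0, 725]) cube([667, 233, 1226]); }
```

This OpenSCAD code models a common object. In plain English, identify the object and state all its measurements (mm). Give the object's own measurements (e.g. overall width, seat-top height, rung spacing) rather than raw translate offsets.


A wall 3196 mm long (x), 233 mm thick (y), 2995 mm tall, with a rectangular window opening cut through it. The opening is 667 mm wide and 1226 mm tall; its sill is at z = 725 mm and its near (−x) edge is 789 mm from the wall's −x end. The opening passes through the full wall thickness.


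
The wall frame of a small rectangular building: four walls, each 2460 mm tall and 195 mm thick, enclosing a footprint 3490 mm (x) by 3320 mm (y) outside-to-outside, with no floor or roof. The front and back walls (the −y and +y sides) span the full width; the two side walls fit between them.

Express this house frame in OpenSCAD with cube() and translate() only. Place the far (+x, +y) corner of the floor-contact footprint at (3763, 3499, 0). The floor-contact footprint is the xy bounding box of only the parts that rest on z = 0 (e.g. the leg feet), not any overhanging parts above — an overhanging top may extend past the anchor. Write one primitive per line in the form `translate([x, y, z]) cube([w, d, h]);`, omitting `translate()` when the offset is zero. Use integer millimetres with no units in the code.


translate([273, 179, 0]) cube([3490, 195, 2460]);
translate([273, 3304, 0]) cube([3490, 195, 2460]);
translate([273, 374, 0]) cube([195, 2930, 2460]);
translate([3568, 374, 0]) cube([195, 2930, 2460]);


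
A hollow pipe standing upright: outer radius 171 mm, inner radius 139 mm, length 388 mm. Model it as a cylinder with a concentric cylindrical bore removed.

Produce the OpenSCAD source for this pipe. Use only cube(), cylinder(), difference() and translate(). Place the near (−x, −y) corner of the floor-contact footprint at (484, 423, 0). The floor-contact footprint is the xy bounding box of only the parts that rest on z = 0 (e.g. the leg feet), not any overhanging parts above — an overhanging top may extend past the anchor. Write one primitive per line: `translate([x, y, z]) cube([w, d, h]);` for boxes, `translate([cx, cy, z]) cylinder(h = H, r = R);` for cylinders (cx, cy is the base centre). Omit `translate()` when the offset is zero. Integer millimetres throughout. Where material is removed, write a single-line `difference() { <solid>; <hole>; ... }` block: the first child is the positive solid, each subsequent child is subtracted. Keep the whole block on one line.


difference() { translate([655, 594, 0]) cylinder(h = 388, r = 171); translate([655, 594, 0]) cylinder(h = 388, r = 139); }


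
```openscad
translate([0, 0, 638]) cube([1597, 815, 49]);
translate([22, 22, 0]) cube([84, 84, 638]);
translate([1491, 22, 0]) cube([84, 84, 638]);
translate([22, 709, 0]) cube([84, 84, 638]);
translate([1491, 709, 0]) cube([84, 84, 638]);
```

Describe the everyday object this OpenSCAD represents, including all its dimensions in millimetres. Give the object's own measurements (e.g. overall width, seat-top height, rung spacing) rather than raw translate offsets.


A table: top 1597 mm (x) × 815 mm (y), 49 mm thick, upper face at z = 687 mm, on four 84×84 mm square legs, each inset 22 mm from the nearest pair of top edges from z = 0 to the bottom of the top.


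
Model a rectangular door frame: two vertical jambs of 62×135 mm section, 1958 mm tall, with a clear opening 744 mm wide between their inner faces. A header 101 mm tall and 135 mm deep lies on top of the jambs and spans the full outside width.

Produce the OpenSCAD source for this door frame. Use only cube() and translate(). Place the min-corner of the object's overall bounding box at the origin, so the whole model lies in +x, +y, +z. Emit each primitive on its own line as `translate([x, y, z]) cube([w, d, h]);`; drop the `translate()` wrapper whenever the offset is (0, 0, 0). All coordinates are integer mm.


cube([62, 135, 1958]);
translate([806, 0, 0]) cube([62, 135, 1958]);
translate([0, 0, 1958]) cube([868, 135, 101]);


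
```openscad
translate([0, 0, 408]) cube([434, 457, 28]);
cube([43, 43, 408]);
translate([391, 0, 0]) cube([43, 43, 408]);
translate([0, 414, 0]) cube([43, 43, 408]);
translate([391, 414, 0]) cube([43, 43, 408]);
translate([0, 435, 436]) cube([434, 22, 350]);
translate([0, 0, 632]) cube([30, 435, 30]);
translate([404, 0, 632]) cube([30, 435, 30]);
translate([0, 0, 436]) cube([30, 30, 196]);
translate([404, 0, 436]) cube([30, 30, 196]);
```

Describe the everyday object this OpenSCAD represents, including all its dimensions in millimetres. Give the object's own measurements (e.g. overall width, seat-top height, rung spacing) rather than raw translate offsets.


A chair. The seat is a 434×457×28 mm slab with its top at z = 436 mm, on four 43×43 mm corner legs (flush with the seat edges, standing on z = 0). A flat backrest 22 mm thick, 350 mm tall, spans the full seat width and rises from the seat top along its +y edge, rear face flush with the rear of the seat. Two armrests of 30×30 mm section run along each side from the seat's front edge to the front of the backrest, top faces 226 mm above the seat top and outer faces flush with the seat's x-edges; a 30×30 mm post under the front of each armrest stands on the seat at the front corner.


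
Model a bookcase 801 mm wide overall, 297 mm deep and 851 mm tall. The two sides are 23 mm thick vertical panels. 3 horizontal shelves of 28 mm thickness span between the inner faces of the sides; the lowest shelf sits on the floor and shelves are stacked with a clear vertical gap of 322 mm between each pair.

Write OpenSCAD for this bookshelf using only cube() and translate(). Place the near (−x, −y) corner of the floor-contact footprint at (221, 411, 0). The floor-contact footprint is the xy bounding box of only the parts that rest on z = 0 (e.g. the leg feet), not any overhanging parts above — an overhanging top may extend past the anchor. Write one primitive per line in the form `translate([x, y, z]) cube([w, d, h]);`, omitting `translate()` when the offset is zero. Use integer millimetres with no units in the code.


translate([221, 411, 0]) cube([23, 297, 851]);
translate([999, 411, 0]) cube([23, 297, 851]);
translate([244, 411, 0]) cube([755, 297, 28]);
translate([244, 411, 350]) cube([755, 297, 28]);
translate([244, 411, 700]) cube([755, 297, 28]);


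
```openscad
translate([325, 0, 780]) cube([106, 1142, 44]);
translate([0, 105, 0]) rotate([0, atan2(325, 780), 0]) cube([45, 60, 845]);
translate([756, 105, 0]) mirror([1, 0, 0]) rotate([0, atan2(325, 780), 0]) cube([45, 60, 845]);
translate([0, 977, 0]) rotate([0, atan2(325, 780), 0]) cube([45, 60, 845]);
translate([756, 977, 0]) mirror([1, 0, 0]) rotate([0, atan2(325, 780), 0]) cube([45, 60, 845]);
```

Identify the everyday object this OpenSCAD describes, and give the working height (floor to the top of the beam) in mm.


A sawhorse. The overall height is 824 mm.

A beam across two mirrored pairs of raked legs — a sawhorse. The beam's underside is at z = 780 (matching the legs' vertical rise in atan2(325, 780)) and the beam is 44 mm tall, so its top is at 780 + 44 = 824 mm. The raked legs top out at the beam's underside, so that is the highest point.


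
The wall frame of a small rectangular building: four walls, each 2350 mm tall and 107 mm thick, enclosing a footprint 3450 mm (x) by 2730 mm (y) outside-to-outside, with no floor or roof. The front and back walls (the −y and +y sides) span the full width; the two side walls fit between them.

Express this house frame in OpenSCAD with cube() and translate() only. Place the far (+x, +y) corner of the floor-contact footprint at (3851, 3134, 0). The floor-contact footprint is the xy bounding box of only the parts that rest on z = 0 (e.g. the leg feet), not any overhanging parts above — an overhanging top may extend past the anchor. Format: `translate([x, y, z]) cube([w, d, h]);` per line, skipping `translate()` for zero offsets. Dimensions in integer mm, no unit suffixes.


translate([401, 404, 0]) cube([3450, 107, 2350]);
translate([401, 3027, 0]) cube([3450, 107, 2350]);
translate([401, 511, 0]) cube([107, 2516, 2350]);
translate([3744, 511, 0]) cube([107, 2516, 2350]);


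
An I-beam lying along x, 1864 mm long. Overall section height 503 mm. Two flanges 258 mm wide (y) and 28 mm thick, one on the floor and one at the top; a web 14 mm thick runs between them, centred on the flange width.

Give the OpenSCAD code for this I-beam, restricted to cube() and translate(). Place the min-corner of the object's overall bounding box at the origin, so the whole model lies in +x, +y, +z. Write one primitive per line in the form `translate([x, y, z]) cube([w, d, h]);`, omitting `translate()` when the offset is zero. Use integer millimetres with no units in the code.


cube([1864, 258, 28]);
translate([0, 122, 28]) cube([1864, 14, 447]);
translate([0, 0, 475]) cube([1864, 258, 28]);


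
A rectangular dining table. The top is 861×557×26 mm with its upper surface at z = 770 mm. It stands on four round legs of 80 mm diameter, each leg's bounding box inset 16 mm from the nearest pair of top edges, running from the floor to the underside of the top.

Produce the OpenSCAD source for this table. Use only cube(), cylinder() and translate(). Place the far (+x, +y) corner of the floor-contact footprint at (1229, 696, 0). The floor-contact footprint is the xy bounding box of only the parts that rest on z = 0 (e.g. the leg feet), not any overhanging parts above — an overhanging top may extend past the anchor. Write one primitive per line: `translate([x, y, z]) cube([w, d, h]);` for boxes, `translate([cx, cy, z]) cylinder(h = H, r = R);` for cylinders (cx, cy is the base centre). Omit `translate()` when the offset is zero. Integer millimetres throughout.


translate([384, 155, 744]) cube([861, 557, 26]);
translate([440, 211, 0]) cylinder(h = 744, r = 40);
translate([1189, 211, 0]) cylinder(h = 744, r = 40);
translate([440, 656, 0]) cylinder(h = 744, r = 40);
translate([1189, 656, 0]) cylinder(h = 744, r = 40);


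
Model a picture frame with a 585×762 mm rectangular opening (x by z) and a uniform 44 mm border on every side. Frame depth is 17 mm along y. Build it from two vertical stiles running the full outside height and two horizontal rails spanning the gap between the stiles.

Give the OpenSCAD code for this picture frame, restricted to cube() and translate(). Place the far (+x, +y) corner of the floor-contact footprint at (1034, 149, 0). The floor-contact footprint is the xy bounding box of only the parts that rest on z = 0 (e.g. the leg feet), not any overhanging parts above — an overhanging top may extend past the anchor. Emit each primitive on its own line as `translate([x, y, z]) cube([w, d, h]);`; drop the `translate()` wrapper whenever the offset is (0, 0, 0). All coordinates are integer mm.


translate([361, 132, 0]) cube([44, 17, 850]);
translate([990, 132, 0]) cube([44, 17, 850]);
translate([405, 132, 0]) cube([585, 17, 44]);
translate([405, 132, 806]) cube([585, 17, 44]);


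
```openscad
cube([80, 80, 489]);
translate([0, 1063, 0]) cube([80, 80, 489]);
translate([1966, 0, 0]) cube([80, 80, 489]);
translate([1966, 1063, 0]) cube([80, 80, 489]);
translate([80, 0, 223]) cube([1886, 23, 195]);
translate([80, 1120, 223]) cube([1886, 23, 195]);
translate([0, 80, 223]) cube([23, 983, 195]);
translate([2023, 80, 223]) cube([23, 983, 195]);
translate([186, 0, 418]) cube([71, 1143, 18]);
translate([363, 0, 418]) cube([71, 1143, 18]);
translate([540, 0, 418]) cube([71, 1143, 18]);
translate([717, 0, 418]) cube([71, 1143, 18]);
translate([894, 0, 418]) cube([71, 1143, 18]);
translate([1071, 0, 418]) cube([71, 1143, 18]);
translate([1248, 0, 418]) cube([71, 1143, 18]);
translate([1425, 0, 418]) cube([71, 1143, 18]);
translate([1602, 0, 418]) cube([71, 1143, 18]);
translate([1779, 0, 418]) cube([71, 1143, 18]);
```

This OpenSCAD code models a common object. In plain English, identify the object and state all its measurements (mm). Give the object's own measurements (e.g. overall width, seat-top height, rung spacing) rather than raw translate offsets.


A bed frame 2046 mm long (x) by 1143 mm wide (y). Four 80×80 mm corner posts, 489 mm tall, at the corners of the footprint. Four rails of 23 mm thickness and 195 mm height run between adjacent posts with their undersides at z = 223 mm, their outer faces flush with the outside of the frame (the two x-running rails run between the posts' inner faces; the two y-running rails run between the posts' inner faces). 10 slats, each 71 mm wide (x) and 18 mm thick, lie across the top of the two x-running rails, running the full 1143 mm width of the frame in y; along x they sit between the end posts with a 106 mm gap after the −x posts and between neighbouring slats, leaving 116 mm before the +x posts.


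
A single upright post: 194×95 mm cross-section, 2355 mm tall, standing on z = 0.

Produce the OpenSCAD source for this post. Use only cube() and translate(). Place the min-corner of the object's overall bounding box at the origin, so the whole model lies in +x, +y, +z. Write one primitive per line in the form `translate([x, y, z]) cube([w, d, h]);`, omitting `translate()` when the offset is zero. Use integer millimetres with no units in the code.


cube([194, 95, 2355]);


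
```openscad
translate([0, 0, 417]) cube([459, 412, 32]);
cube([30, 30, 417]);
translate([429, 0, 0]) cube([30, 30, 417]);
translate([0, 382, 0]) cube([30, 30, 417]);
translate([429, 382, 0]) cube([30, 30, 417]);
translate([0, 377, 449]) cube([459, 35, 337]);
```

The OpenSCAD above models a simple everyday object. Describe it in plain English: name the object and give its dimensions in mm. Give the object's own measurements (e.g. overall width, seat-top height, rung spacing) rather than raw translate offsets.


A chair. The seat is a 459×412×32 mm slab with its top at z = 449 mm, on four 30×30 mm corner legs (flush with the seat edges, standing on z = 0). A flat backrest 35 mm thick, 337 mm tall, spans the full seat width and rises from the seat top along its +y edge, rear face flush with the rear of the seat.


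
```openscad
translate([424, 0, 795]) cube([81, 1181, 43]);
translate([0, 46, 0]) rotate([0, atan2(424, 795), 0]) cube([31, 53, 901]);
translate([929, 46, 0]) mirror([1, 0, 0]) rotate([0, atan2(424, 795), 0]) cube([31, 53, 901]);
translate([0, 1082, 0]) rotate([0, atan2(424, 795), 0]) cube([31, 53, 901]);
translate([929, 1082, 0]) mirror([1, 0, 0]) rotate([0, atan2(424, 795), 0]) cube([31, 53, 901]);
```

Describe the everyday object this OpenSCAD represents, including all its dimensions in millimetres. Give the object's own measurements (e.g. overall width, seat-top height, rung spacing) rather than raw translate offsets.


A sawhorse. A 81×1181×43 mm beam (x, y, z) sits on two A-frame leg pairs. Each pair is two raked legs of 31×53 mm section (53 mm along y) splaying symmetrically in x. Each leg rises 795 mm vertically over 424 mm of horizontal reach and is 901 mm long along its own axis. Every leg's outer bottom edge rests on the floor and its outer top edge meets a bottom edge of the beam — the left legs (tilting toward +x) meet the beam's −x bottom edge, the right legs (their mirror images, tilting toward −x) meet its +x bottom edge — so the leg tops tuck under the beam, the beam's underside is 795 mm above the floor, and the feet are 929 mm apart outside-to-outside with the beam centred between them. The two leg pairs are set in 46 mm from either end of the beam.


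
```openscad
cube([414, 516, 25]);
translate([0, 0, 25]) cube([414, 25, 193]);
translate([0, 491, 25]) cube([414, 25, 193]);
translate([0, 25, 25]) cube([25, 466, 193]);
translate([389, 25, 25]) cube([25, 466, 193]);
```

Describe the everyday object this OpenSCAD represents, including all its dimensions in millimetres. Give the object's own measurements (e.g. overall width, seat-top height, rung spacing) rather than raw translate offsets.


An open-topped rectangular box: outside dimensions 414×516×218 mm, with a uniform wall and base thickness of 25 mm. The base is a full 414×516 slab on the floor; four walls sit on top of the base. The front and back walls (the −y and +y sides) span the full width; the two side walls fit between them.


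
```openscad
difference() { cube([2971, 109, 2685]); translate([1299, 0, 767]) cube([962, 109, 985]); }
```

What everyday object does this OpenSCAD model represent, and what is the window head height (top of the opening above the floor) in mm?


A wall with a window opening. The window head height is 1752 mm.

A wall with a rectangular opening subtracted — a window. Sill at z = 767, opening 985 mm tall, so the head is at 767 + 985 = 1752 mm.


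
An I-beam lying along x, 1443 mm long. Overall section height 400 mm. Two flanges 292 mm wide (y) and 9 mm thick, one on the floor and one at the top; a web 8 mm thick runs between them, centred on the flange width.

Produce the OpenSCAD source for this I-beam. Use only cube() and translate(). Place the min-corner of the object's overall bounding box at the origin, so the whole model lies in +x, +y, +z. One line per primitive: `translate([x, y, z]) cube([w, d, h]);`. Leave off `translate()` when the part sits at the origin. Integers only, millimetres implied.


cube([1443, 292, 9]);
translate([0, 142, 9]) cube([1443, 8, 382]);
translate([0, 0, 391]) cube([1443, 292, 9]);


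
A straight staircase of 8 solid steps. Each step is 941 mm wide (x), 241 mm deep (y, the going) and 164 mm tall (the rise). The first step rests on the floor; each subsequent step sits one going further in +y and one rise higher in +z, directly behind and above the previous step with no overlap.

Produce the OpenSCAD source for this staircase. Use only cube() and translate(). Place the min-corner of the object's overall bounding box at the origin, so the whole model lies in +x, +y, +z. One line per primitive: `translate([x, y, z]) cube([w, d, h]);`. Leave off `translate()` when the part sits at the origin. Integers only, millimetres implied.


cube([941, 241, 164]);
translate([0, 241, 164]) cube([941, 241, 164]);
translate([0, 482, 328]) cube([941, 241, 164]);
translate([0, 723, 492]) cube([941, 241, 164]);
translate([0, 964, 656]) cube([941, 241, 164]);
translate([0, 1205, 820]) cube([941, 241, 164]);
translate([0, 1446, 984]) cube([941, 241, 164]);
translate([0, 1687, 1148]) cube([941, 241, 164]);


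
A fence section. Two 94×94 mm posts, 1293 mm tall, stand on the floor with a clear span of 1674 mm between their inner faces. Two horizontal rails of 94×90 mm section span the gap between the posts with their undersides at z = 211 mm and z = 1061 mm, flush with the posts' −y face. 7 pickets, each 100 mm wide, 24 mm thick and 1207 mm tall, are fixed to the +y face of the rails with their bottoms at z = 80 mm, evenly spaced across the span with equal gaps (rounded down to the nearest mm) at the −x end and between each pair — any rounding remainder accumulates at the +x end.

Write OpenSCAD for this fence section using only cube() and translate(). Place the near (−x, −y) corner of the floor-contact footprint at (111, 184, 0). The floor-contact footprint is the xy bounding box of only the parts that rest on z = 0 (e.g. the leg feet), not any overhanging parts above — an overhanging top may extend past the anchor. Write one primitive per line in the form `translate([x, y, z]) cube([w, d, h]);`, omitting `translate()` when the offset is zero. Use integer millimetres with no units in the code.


translate([111, 184, 0]) cube([94, 94, 1293]);
translate([1879, 184, 0]) cube([94, 94, 1293]);
translate([205, 184, 211]) cube([1674, 94, 90]);
translate([205, 184, 1061]) cube([1674, 94, 90]);
translate([326, 278, 80]) cube([100, 24, 1207]);
translate([547, 278, 80]) cube([100, 24, 1207]);
translate([768, 278, 80]) cube([100, 24, 1207]);
translate([989, 278, 80]) cube([100, 24, 1207]);
translate([1210, 278, 80]) cube([100, 24, 1207]);
translate([1431, 278, 80]) cube([100, 24, 1207]);
translate([1652, 278, 80]) cube([100, 24, 1207]);


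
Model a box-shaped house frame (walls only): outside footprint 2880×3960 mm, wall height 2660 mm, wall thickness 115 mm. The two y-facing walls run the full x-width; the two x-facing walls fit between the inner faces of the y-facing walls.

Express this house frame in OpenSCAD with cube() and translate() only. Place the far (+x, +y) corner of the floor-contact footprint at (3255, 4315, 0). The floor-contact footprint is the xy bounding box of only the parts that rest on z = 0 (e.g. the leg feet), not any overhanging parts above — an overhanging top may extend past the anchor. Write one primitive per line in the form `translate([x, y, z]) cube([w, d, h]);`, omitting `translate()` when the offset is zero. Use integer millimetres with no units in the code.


translate([375, 355, 0]) cube([2880, 115, 2660]);
translate([375, 4200, 0]) cube([2880, 115, 2660]);
translate([375, 470, 0]) cube([115, 3730, 2660]);
translate([3140, 470, 0]) cube([115, 3730, 2660]);


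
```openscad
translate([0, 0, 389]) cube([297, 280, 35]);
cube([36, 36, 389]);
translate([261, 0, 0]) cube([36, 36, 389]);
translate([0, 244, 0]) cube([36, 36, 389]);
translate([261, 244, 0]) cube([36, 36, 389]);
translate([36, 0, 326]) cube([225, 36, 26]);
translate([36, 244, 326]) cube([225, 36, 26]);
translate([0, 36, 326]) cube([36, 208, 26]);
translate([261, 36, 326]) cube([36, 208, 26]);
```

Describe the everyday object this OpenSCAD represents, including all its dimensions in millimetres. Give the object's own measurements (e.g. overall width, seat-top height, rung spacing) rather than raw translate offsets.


A four-legged stool. The seat is a 297×280×35 mm slab whose top surface is at z = 424 mm; four square legs, each 36×36 mm in cross-section, run from the floor (z = 0) to the underside of the seat, each flush with a corner of the seat. Four stretchers, 36 mm wide and 26 mm tall, connect adjacent legs with their undersides at z = 326 mm, each running between the inner faces of the legs it joins and aligned with the legs' outer faces on the other axis.


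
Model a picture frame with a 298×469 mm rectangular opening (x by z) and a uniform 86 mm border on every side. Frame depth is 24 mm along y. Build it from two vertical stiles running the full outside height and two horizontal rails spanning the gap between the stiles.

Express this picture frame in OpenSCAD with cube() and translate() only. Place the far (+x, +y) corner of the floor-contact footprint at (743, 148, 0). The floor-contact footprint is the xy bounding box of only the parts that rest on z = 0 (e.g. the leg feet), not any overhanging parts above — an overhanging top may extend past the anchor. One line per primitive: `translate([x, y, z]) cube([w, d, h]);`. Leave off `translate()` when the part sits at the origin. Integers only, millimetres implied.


translate([273, 124, 0]) cube([86, 24, 641]);
translate([657, 124, 0]) cube([86, 24, 641]);
translate([359, 124, 0]) cube([298, 24, 86]);
translate([359, 124, 555]) cube([298, 24, 86]);
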